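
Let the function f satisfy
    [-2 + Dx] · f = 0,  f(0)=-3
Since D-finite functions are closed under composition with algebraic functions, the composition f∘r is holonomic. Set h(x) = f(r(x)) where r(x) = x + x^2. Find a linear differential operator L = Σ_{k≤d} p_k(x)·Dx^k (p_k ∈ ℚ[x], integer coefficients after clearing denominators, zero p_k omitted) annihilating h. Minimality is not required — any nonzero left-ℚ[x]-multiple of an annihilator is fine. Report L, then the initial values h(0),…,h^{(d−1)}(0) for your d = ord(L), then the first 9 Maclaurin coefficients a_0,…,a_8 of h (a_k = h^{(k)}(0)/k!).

f: a_k = -3, -6, -6, -4, -2, -4/5, -4/15, -8/105, -2/105, …
Change of var in L_f (x↦r) gives L₀.
L = (-2 - 4·x) + Dx  (order 1).
h: a_k = -3, -6, -12, -16, -20, -104/5, -304/15, -1856/105, -1528/105, …
ICs: h(0) = -3.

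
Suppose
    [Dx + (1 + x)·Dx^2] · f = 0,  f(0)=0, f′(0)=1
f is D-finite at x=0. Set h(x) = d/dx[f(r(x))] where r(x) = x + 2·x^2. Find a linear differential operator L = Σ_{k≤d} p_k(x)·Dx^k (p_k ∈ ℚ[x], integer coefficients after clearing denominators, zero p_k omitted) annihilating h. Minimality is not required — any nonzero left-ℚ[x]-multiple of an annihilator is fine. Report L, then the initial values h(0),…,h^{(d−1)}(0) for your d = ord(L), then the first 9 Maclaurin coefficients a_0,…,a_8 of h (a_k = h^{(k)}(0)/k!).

f: a_k = 0, 1, -1/2, 1/3, -1/4, 1/5, -1/6, 1/7, -1/8, …
Substitute x→r, Dx→(1/r')Dx; clear ⇒ L₀.
h=h₀': d/dx-closure on L₀ ⇒ L.
L = (-3 + 4·x + 8·x^2) + (1 + 5·x + 6·x^2 + 8·x^3)·Dx  (order 1).
h: a_k = 1, 3, -5, -1, 11, -9, -13, 31, -5, …
ICs: h(0) = 1.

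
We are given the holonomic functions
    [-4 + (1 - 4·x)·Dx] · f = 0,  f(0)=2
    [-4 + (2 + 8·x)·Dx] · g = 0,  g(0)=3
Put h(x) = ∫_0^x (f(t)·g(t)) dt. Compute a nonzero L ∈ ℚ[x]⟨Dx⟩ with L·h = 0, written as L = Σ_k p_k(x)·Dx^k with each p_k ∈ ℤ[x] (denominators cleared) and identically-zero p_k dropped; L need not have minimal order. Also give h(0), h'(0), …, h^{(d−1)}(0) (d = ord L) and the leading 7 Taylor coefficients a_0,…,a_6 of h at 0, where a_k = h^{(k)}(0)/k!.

L = (6 + 8·x)·Dx + (-1 + 16·x^2)·Dx^2  (order 2).
h: a_k = 0, 6, 18, 44, 138, 2148/5, 1460, …
ICs: h(0) = 0, h′(0) = 6.

f: a_k = 2, 8, 32, 128, 512, 2048, 8192, …
g: a_k = 3, 6, -6, 12, -30, 84, -252, …
Sym-product of L_f,L_g gives L₀ (≤ ord 1).
Integrate: L := L₀·Dx.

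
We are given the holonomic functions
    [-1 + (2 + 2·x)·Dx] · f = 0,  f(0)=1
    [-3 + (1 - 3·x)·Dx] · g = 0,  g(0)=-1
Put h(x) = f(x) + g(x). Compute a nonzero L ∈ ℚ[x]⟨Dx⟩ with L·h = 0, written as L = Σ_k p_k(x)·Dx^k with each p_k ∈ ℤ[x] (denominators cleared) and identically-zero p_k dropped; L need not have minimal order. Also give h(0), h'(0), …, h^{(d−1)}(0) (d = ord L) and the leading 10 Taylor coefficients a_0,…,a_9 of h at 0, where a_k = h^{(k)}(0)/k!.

L = (39 + 27·x) + (-73 - 138·x - 81·x^2)·Dx + (10 - 2·x - 66·x^2 - 54·x^3)·Dx^2  (order 2).
h: a_k = 0, -5/2, -73/8, -431/16, -10373/128, -62201/256, -746517/1024, -4478943/2048, -214991277/32768, -1289944373/65536, …
ICs: h(0) = 0, h′(0) = -5/2.

f: a_k = 1, 1/2, -1/8, 1/16, -5/128, 7/256, -21/1024, 33/2048, -429/32768, 715/65536, …
g: a_k = -1, -3, -9, -27, -81, -243, -729, -2187, -6561, -19683, …
L₀ := lclm(L_f,L_g); ord L₀ ≤ 1+1.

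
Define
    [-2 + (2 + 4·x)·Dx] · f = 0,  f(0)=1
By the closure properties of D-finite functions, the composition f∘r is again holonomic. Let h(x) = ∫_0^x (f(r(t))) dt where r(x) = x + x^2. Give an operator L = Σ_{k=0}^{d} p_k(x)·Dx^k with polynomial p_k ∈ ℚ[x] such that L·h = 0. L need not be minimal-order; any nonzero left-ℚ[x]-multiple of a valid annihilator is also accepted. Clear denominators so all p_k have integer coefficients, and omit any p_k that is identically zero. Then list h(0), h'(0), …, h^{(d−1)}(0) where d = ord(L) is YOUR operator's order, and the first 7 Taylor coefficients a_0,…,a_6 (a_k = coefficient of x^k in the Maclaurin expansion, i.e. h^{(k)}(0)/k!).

L = (-1 - 2·x)·Dx + (1 + 2·x + 2·x^2)·Dx^2  (order 2).
h: a_k = 0, 1, 1/2, 1/6, -1/8, 3/40, -1/48, …
ICs: h(0) = 0, h′(0) = 1.

f: a_k = 1, 1, -1/2, 1/2, -5/8, 7/8, -21/16, …
Substitute x→r, Dx→(1/r')Dx; clear ⇒ L₀.
h=∫h₀ ⇒ L = L₀·Dx.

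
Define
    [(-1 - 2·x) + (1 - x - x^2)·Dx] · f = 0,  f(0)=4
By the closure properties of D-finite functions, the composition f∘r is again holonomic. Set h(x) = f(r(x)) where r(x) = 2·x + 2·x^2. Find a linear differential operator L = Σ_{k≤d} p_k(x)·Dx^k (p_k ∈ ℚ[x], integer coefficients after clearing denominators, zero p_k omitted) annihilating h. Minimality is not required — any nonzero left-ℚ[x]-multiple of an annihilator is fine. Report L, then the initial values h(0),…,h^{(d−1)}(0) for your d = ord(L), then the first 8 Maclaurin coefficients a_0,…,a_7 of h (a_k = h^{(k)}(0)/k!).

L = (2 + 12·x + 24·x^2 + 16·x^3) + (-1 + 2·x + 6·x^2 + 8·x^3 + 4·x^4)·Dx  (order 1).
h: a_k = 4, 8, 40, 160, 640, 2592, 10464, 42240, …
ICs: h(0) = 4.

f: a_k = 4, 4, 8, 12, 20, 32, 52, 84, …
Substitute x→r, Dx→(1/r')Dx; clear ⇒ L₀.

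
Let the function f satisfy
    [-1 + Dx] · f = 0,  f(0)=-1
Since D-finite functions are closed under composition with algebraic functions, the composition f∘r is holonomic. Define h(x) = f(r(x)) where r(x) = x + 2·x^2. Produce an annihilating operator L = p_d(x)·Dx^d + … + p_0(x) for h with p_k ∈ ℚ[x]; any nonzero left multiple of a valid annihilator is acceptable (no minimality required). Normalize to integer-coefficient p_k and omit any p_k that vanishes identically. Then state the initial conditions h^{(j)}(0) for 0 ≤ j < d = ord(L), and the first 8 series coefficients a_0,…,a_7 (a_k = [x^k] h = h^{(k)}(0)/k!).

L = (-1 - 4·x) + Dx  (order 1).
h: a_k = -1, -1, -5/2, -13/6, -73/24, -281/120, -1741/720, -1697/1008, …
ICs: h(0) = -1.

f: a_k = -1, -1, -1/2, -1/6, -1/24, -1/120, -1/720, -1/5040, …
Change of var in L_f (x↦r) gives L₀.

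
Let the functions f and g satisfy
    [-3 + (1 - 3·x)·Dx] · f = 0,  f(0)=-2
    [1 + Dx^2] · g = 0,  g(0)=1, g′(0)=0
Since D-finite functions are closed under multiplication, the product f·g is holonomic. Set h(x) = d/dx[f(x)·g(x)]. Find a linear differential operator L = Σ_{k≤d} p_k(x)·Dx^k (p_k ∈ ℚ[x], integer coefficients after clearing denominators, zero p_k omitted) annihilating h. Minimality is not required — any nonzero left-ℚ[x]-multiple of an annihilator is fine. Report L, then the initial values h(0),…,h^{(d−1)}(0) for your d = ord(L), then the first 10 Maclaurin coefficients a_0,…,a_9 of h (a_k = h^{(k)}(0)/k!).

f: a_k = -2, -6, -18, -54, -162, -486, -1458, -4374, -13122, -39366, …
g: a_k = 1, 0, -1/2, 0, 1/24, 0, -1/720, 0, 1/40320, 0, …
L₀ := L_f ⊗_s L_g (sym. prod.), ord ≤ 2.
Differentiate: ansatz ord ≤ ord L₀ ⇒ L.
L = (-17 - 6·x + 9·x^2) + (-6 + 18·x)·Dx + (1 - 6·x + 9·x^2)·Dx^2  (order 2).
h: a_k = -6, -34, -153, -1837/3, -9185/4, -495989/60, -3471923/120, -249978457/2520, -749935371/2240, -202482550169/181440, …
ICs: h(0) = -6, h′(0) = -34.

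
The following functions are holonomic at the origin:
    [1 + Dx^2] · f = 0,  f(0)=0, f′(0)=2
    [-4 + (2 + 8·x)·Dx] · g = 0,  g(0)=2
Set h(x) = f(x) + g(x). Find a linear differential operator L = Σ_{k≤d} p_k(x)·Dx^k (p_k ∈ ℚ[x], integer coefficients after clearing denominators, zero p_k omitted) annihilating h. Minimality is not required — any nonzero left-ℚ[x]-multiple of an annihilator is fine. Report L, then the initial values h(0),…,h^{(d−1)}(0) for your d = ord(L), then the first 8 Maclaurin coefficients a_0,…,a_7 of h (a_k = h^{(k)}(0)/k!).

L = (-26 - 16·x - 32·x^2) + (-3 - 4·x + 48·x^2 + 64·x^3)·Dx + (-26 - 16·x - 32·x^2)·Dx^2 + (-3 - 4·x + 48·x^2 + 64·x^3)·Dx^3  (order 3).
h: a_k = 2, 6, -4, 23/3, -20, 3361/60, -168, 1330559/2520, …
ICs: h(0) = 2, h′(0) = 6, h′′(0) = -8.

f: a_k = 0, 2, 0, -1/3, 0, 1/60, 0, -1/2520, …
g: a_k = 2, 4, -4, 8, -20, 56, -168, 528, …
h₀=f+g: left-lcm gives L₀, ord ≤ 3.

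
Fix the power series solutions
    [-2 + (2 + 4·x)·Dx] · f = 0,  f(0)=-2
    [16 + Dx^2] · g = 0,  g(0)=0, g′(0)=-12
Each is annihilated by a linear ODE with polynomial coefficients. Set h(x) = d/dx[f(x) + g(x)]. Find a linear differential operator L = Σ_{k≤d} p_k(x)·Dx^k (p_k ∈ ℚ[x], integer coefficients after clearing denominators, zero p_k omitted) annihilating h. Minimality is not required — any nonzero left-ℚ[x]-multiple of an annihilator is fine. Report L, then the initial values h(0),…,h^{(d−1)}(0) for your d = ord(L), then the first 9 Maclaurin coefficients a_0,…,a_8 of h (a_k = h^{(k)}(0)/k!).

L = (-496 - 1024·x - 1024·x^2) + (-304 - 1632·x - 3072·x^2 - 2048·x^3)·Dx + (-31 - 64·x - 64·x^2)·Dx^2 + (-19 - 102·x - 192·x^2 - 128·x^3)·Dx^3  (order 3).
h: a_k = -14, 2, 93, 5, -547/4, 63/4, 4727/120, 429/8, -806747/6720, …
ICs: h(0) = -14, h′(0) = 2, h′′(0) = 186.

f: a_k = -2, -2, 1, -1, 5/4, -7/4, 21/8, -33/8, 429/64, …
g: a_k = 0, -12, 0, 32, 0, -128/5, 0, 1024/105, 0, …
h₀=f+g: left-lcm gives L₀, ord ≤ 3.
Differentiate: ansatz ord ≤ ord L₀ ⇒ L.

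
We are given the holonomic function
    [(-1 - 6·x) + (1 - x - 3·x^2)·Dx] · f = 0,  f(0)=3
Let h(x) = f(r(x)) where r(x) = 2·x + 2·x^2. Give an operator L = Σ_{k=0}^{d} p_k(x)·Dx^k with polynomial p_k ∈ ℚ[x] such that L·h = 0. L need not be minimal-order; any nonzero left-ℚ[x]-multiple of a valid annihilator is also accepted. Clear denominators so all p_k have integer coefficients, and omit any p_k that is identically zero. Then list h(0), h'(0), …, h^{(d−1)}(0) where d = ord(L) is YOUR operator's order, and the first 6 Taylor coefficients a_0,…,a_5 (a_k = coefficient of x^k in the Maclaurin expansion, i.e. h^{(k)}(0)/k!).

L = (2 + 28·x + 72·x^2 + 48·x^3) + (-1 + 2·x + 14·x^2 + 24·x^3 + 12·x^4)·Dx  (order 1).
h: a_k = 3, 6, 54, 264, 1464, 7992, …
ICs: h(0) = 3.

f: a_k = 3, 3, 12, 21, 57, 120, …
Substitute x→r, Dx→(1/r')Dx; clear ⇒ L₀.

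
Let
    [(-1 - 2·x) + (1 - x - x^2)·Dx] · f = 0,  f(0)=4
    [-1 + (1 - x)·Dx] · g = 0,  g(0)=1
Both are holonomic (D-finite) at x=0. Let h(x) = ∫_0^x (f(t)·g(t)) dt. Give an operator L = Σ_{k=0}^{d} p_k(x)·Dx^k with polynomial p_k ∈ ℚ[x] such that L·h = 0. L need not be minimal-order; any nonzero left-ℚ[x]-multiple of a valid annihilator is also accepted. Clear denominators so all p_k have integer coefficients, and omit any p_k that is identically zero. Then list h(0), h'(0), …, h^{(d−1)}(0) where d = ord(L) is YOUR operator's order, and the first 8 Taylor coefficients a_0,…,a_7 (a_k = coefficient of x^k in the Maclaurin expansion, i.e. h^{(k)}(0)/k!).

L = (-2 + 3·x^2)·Dx + (1 - 2·x + x^3)·Dx^2  (order 2).
h: a_k = 0, 4, 4, 16/3, 7, 48/5, 40/3, 132/7, …
ICs: h(0) = 0, h′(0) = 4.

f: a_k = 4, 4, 8, 12, 20, 32, 52, 84, …
g: a_k = 1, 1, 1, 1, 1, 1, 1, 1, …
Product ⇒ symmetric product L₀, ord ≤ 1.
∫: right-multiply L₀ by Dx.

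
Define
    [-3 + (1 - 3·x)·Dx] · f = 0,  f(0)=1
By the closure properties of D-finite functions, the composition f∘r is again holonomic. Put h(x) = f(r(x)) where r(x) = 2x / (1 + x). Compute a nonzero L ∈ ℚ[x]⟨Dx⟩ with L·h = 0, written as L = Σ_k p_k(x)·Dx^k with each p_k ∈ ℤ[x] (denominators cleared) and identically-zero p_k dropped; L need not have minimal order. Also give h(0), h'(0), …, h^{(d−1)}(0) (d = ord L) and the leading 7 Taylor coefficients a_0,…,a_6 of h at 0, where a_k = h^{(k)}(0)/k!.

L = 6 + (-1 + 4·x + 5·x^2)·Dx  (order 1).
h: a_k = 1, 6, 30, 150, 750, 3750, 18750, …
ICs: h(0) = 1.

f: a_k = 1, 3, 9, 27, 81, 243, 729, …
f∘r: x↦r, Dx↦Dx/r' in L_f ⇒ L₀.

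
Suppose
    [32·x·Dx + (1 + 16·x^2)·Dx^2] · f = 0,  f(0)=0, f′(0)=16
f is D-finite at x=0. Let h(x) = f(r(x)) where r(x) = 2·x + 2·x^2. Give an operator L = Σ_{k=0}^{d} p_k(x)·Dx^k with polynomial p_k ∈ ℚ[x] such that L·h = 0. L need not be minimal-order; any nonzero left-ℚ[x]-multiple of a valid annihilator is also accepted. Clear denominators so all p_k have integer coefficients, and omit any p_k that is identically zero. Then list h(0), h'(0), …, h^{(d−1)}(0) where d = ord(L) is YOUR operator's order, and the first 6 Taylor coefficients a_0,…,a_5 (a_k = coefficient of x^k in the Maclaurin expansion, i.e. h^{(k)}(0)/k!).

L = (-2 + 128·x + 512·x^2 + 768·x^3 + 384·x^4)·Dx + (1 + 2·x + 64·x^2 + 256·x^3 + 320·x^4 + 128·x^5)·Dx^2  (order 2).
h: a_k = 0, 32, 32, -2048/3, -2048, 120832/5, …
ICs: h(0) = 0, h′(0) = 32.

f: a_k = 0, 16, 0, -256/3, 0, 4096/5, …
Change of var in L_f (x↦r) gives L₀.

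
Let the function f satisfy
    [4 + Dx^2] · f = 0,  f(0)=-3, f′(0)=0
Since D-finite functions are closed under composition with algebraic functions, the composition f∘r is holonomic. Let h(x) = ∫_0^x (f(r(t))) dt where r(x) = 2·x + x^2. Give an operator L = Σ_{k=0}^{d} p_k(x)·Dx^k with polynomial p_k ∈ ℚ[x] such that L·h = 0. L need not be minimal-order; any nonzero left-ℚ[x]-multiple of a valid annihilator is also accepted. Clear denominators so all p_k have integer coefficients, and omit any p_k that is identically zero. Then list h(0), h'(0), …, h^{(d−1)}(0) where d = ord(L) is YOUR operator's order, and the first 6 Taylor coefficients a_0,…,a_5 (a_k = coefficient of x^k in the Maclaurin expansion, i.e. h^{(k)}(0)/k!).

L = (16 + 48·x + 48·x^2 + 16·x^3)·Dx - Dx^2 + (1 + x)·Dx^3  (order 3).
h: a_k = 0, -3, 0, 8, 6, -26/5, …
ICs: h(0) = 0, h′(0) = -3, h′′(0) = 0.

f: a_k = -3, 0, 6, 0, -2, 0, …
Change of var in L_f (x↦r) gives L₀.
Integrate: L := L₀·Dx.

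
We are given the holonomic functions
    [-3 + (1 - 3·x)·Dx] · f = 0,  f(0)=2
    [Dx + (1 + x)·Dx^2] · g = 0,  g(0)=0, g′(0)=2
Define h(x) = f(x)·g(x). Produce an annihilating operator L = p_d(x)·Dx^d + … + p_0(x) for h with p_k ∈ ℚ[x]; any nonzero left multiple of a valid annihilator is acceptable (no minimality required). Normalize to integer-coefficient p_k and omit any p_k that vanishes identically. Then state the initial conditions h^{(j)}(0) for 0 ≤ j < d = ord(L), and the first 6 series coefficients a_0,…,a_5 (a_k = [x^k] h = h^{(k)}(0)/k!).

f: a_k = 2, 6, 18, 54, 162, 486, …
g: a_k = 0, 2, -1, 2/3, -1/2, 2/5, …
Product ⇒ symmetric product L₀, ord ≤ 2.
L = 3 + (5 + 9·x)·Dx + (-1 + 2·x + 3·x^2)·Dx^2  (order 2).
h: a_k = 0, 4, 10, 94/3, 93, 1399/5, …
ICs: h(0) = 0, h′(0) = 4.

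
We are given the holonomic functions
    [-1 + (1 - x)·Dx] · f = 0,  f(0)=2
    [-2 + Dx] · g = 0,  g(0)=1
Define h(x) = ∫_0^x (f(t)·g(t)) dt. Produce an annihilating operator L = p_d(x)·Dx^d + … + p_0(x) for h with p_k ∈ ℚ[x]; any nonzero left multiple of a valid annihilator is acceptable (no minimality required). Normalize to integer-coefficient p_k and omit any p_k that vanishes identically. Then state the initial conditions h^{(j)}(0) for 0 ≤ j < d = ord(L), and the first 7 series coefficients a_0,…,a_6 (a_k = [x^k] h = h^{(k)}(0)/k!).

f: a_k = 2, 2, 2, 2, 2, 2, 2, …
g: a_k = 1, 2, 2, 4/3, 2/3, 4/15, 4/45, …
Product ⇒ symmetric product L₀, ord ≤ 1.
h=∫h₀ ⇒ L = L₀·Dx.
L = (3 - 2·x)·Dx + (-1 + x)·Dx^2  (order 2).
h: a_k = 0, 2, 3, 10/3, 19/6, 14/5, 109/45, …
ICs: h(0) = 0, h′(0) = 2.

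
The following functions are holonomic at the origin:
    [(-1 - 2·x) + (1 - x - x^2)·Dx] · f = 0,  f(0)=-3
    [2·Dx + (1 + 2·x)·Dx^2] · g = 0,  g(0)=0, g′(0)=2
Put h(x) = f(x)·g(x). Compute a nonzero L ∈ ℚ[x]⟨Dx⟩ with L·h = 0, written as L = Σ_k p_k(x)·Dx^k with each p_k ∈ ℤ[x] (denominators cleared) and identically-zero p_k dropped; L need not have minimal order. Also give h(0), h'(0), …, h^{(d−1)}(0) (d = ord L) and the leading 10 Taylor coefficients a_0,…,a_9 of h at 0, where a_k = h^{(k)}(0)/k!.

L = (4 + 8·x) + (10·x + 10·x^2)·Dx + (-1 - x + 3·x^2 + 2·x^3)·Dx^2  (order 2).
h: a_k = 0, -6, 0, -14, -2, -176/5, -26/5, -3334/35, -156/35, -5678/21, …
ICs: h(0) = 0, h′(0) = -6.

f: a_k = -3, -3, -6, -9, -15, -24, -39, -63, -102, -165, …
g: a_k = 0, 2, -2, 8/3, -4, 32/5, -32/3, 128/7, -32, 512/9, …
Sym-product of L_f,L_g gives L₀ (≤ ord 2).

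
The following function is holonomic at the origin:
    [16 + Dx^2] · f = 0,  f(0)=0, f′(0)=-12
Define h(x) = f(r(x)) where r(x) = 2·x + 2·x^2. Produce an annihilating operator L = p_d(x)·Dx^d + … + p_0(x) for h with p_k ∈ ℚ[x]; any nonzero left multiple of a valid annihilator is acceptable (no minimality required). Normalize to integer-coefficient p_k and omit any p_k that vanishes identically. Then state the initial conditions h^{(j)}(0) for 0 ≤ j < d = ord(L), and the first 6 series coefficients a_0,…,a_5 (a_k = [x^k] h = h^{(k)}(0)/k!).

L = (64 + 384·x + 768·x^2 + 512·x^3) - 2·Dx + (1 + 2·x)·Dx^2  (order 2).
h: a_k = 0, -24, -24, 256, 768, -256/5, …
ICs: h(0) = 0, h′(0) = -24.

f: a_k = 0, -12, 0, 32, 0, -128/5, …
f∘r: x↦r, Dx↦Dx/r' in L_f ⇒ L₀.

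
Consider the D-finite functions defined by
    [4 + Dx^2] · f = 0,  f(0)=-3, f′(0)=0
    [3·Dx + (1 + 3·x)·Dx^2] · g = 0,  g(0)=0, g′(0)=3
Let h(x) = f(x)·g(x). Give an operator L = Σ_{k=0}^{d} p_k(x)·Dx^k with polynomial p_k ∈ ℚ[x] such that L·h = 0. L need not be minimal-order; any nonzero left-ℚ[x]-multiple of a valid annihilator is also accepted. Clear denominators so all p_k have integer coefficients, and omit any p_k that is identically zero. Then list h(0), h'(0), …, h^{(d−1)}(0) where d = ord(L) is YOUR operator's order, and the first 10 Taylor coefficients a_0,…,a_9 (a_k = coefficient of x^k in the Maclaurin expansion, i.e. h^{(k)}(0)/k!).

f: a_k = -3, 0, 6, 0, -2, 0, 4/15, 0, -2/105, 0, …
g: a_k = 0, 3, -9/2, 9, -81/4, 243/5, -243/2, 2187/7, -6561/8, 2187, …
Sym-product of L_f,L_g gives L₀ (≤ ord 4).
L = (-1112 - 1248·x + 7344·x^2 + 27648·x^3 + 20736·x^4) + (-48 + 2160·x + 10368·x^2 + 10368·x^3)·Dx + (-250 + 240·x + 4968·x^2 + 13824·x^3 + 10368·x^4)·Dx^2 + (-12 + 540·x + 2592·x^2 + 2592·x^3)·Dx^3 + (7 + 138·x + 783·x^2 + 1728·x^3 + 1296·x^4)·Dx^4  (order 4).
h: a_k = 0, -9, 27/2, -9, 135/4, -489/5, 252, -23201/35, 70827/40, -33469/7, …
ICs: h(0) = 0, h′(0) = -9, h′′(0) = 27, h′′′(0) = -54.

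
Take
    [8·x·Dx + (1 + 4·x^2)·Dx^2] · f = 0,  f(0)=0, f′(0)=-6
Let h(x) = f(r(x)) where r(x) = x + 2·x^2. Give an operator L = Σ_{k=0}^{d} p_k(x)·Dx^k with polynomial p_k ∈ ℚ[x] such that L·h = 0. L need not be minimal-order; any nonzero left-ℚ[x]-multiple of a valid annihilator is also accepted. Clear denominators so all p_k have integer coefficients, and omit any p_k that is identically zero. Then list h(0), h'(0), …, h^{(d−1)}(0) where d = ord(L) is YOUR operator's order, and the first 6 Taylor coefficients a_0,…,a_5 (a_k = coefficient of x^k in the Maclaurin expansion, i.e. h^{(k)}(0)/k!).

L = (-4 + 8·x + 64·x^2 + 192·x^3 + 192·x^4)·Dx + (1 + 4·x + 4·x^2 + 32·x^3 + 80·x^4 + 64·x^5)·Dx^2  (order 2).
h: a_k = 0, -6, -12, 8, 48, 384/5, …
ICs: h(0) = 0, h′(0) = -6.

f: a_k = 0, -6, 0, 8, 0, -96/5, …
Change of var in L_f (x↦r) gives L₀.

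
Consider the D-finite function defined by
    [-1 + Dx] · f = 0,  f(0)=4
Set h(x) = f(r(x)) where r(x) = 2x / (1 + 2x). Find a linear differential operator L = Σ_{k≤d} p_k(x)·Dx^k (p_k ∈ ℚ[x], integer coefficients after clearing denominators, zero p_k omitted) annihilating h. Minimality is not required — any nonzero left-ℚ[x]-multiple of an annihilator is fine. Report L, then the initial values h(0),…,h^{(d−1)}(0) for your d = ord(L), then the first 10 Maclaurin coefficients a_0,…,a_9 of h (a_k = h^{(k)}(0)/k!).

f: a_k = 4, 4, 2, 2/3, 1/6, 1/30, 1/180, 1/1260, 1/10080, 1/90720, …
L₀ from L_f via x↦r, Dx↦r'^{-1}Dx.
L = -2 + (1 + 4·x + 4·x^2)·Dx  (order 1).
h: a_k = 4, 8, -8, 16/3, 8/3, -304/15, 2416/45, -34912/315, 62728/315, -904304/2835, …
ICs: h(0) = 4.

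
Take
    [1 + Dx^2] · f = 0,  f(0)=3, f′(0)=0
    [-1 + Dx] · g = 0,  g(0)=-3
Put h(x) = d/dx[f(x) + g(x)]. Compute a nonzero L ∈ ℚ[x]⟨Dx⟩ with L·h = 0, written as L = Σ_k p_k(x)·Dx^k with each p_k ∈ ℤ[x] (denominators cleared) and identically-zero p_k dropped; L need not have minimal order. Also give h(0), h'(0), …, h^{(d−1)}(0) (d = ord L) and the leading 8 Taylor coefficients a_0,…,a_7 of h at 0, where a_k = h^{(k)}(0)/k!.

f: a_k = 3, 0, -3/2, 0, 1/8, 0, -1/240, 0, …
g: a_k = -3, -3, -3/2, -1/2, -1/8, -1/40, -1/240, -1/1680, …
Weyl lclm of L_f,L_g ⇒ L₀ (ord ≤ 3).
h=h₀': d/dx-closure on L₀ ⇒ L.
L = 1 - Dx + Dx^2 - Dx^3  (order 3).
h: a_k = -3, -6, -3/2, 0, -1/8, -1/20, -1/240, 0, …
ICs: h(0) = -3, h′(0) = -6, h′′(0) = -3.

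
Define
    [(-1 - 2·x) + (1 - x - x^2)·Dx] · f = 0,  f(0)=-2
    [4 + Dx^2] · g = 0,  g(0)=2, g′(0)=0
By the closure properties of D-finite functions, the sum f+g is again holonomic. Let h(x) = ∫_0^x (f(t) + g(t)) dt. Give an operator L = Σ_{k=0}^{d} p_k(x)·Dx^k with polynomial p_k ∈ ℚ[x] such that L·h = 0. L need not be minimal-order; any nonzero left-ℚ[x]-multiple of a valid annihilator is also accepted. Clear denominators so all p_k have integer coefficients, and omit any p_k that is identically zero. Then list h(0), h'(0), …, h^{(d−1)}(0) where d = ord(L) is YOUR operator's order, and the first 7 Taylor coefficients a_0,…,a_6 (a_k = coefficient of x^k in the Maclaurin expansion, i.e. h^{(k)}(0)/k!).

f: a_k = -2, -2, -4, -6, -10, -16, -26, …
g: a_k = 2, 0, -4, 0, 4/3, 0, -8/45, …
Weyl lclm of L_f,L_g ⇒ L₀ (ord ≤ 3).
h=∫₀ˣh₀: take L = L₀·Dx.
L = (44 + 96·x + 32·x^2 + 48·x^3 + 40·x^4 + 16·x^5)·Dx + (-16 + 20·x + 8·x^2 - 16·x^3 + 12·x^4 + 24·x^5 + 8·x^6)·Dx^2 + (11 + 24·x + 8·x^2 + 12·x^3 + 10·x^4 + 4·x^5)·Dx^3 + (-4 + 5·x + 2·x^2 - 4·x^3 + 3·x^4 + 6·x^5 + 2·x^6)·Dx^4  (order 4).
h: a_k = 0, 0, -1, -8/3, -3/2, -26/15, -8/3, …
ICs: h(0) = 0, h′(0) = 0, h′′(0) = -2, h′′′(0) = -16.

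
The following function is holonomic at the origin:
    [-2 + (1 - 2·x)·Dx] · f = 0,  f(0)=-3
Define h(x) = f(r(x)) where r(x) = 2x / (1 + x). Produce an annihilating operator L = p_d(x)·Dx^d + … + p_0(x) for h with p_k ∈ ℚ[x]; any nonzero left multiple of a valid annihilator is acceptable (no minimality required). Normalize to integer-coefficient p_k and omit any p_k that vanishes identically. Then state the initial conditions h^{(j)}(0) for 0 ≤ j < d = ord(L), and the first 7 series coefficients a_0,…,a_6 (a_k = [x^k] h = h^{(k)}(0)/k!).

L = 4 + (-1 + 2·x + 3·x^2)·Dx  (order 1).
h: a_k = -3, -12, -36, -108, -324, -972, -2916, …
ICs: h(0) = -3.

f: a_k = -3, -6, -12, -24, -48, -96, -192, …
L₀ from L_f via x↦r, Dx↦r'^{-1}Dx.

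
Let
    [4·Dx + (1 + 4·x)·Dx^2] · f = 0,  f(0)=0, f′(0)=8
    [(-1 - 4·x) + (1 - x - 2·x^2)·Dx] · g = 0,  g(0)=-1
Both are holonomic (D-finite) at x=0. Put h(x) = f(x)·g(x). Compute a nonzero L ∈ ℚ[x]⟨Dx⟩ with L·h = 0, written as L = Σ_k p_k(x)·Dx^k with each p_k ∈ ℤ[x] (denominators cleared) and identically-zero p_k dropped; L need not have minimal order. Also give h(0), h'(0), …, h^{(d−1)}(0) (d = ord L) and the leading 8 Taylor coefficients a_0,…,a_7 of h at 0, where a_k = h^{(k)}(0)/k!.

f: a_k = 0, 8, -16, 128/3, -128, 2048/5, -4096/3, 32768/7, …
g: a_k = -1, -1, -3, -5, -11, -21, -43, -85, …
f·g: L₀ = L_f ⊗_s L_g, ord ≤ 2·1.
L = (8 + 32·x) + (-2 + 20·x + 40·x^2)·Dx + (-1 - 3·x + 6·x^2 + 8·x^3)·Dx^2  (order 2).
h: a_k = 0, -8, 8, -152/3, 280/3, -2088/5, 5672/5, -153368/35, …
ICs: h(0) = 0, h′(0) = -8.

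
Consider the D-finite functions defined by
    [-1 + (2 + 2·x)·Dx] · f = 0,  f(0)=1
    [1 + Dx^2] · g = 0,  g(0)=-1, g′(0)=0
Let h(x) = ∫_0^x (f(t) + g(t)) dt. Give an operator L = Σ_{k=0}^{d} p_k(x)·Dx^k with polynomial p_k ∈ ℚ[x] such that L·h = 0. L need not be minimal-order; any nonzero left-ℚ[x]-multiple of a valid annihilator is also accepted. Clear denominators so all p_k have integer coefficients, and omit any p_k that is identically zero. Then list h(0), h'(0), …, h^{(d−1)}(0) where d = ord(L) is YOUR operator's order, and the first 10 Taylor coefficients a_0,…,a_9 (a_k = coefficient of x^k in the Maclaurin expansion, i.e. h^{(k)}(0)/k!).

L = (-7 - 8·x - 4·x^2)·Dx + (6 + 22·x + 24·x^2 + 8·x^3)·Dx^2 + (-7 - 8·x - 4·x^2)·Dx^3 + (6 + 22·x + 24·x^2 + 8·x^3)·Dx^4  (order 4).
h: a_k = 0, 0, 1/4, 1/8, 1/64, -31/1920, 7/1536, -881/322560, 33/16384, -135391/92897280, …
ICs: h(0) = 0, h′(0) = 0, h′′(0) = 1/2, h′′′(0) = 3/4.

f: a_k = 1, 1/2, -1/8, 1/16, -5/128, 7/256, -21/1024, 33/2048, -429/32768, 715/65536, …
g: a_k = -1, 0, 1/2, 0, -1/24, 0, 1/720, 0, -1/40320, 0, …
Sum ⇒ L₀ = lclm(L_f,L_g) in ℚ(x)⟨Dx⟩.
Integrate: L := L₀·Dx.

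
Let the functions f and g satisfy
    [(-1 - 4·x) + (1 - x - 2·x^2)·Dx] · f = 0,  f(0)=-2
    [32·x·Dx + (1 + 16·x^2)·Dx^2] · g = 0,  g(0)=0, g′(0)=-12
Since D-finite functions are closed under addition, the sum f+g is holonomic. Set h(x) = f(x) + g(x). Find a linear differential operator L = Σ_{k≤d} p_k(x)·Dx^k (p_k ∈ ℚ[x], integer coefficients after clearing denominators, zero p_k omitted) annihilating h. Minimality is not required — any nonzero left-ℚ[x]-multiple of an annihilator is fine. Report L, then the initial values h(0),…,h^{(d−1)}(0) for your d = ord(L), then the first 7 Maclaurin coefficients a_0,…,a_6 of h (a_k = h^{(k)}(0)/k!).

L = (-96 + 384·x + 6912·x^2 + 15360·x^3 + 40704·x^4 + 12288·x^6)·Dx + (31 + 104·x - 392·x^2 + 736·x^3 + 14912·x^4 + 27904·x^5 + 3072·x^6 + 12288·x^7)·Dx^2 + (-3 - 19·x - 128·x^2 - 152·x^3 - 1128·x^4 + 2496·x^5 + 2560·x^6 + 1024·x^7 + 2048·x^8)·Dx^3  (order 3).
h: a_k = -2, -14, -6, 54, -22, -3282/5, -86, …
ICs: h(0) = -2, h′(0) = -14, h′′(0) = -12.

f: a_k = -2, -2, -6, -10, -22, -42, -86, …
g: a_k = 0, -12, 0, 64, 0, -3072/5, 0, …
Sum ⇒ L₀ = lclm(L_f,L_g) in ℚ(x)⟨Dx⟩.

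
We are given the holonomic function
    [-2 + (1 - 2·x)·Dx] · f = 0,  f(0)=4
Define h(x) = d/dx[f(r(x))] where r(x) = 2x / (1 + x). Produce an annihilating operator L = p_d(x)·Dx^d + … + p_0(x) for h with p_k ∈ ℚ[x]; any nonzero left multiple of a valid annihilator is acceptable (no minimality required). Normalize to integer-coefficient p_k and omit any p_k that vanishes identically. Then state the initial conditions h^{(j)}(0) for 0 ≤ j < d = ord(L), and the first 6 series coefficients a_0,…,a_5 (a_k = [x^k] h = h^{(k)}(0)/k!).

L = 6 + (-1 + 3·x)·Dx  (order 1).
h: a_k = 16, 96, 432, 1728, 6480, 23328, …
ICs: h(0) = 16.

f: a_k = 4, 8, 16, 32, 64, 128, …
L₀ from L_f via x↦r, Dx↦r'^{-1}Dx.
h₀' ⇒ L via d/dx closure of L₀.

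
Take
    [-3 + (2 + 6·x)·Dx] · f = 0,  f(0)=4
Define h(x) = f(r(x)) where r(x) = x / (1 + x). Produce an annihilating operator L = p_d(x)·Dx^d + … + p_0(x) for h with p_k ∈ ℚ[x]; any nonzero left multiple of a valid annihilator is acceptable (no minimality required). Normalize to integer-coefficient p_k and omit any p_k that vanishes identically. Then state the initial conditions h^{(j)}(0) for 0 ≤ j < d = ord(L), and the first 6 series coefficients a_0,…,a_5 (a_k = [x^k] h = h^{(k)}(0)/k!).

f: a_k = 4, 6, -9/2, 27/4, -405/32, 1701/64, …
Change of var in L_f (x↦r) gives L₀.
L = -3 + (2 + 10·x + 8·x^2)·Dx  (order 1).
h: a_k = 4, 6, -21/2, 87/4, -1677/32, 9069/64, …
ICs: h(0) = 4.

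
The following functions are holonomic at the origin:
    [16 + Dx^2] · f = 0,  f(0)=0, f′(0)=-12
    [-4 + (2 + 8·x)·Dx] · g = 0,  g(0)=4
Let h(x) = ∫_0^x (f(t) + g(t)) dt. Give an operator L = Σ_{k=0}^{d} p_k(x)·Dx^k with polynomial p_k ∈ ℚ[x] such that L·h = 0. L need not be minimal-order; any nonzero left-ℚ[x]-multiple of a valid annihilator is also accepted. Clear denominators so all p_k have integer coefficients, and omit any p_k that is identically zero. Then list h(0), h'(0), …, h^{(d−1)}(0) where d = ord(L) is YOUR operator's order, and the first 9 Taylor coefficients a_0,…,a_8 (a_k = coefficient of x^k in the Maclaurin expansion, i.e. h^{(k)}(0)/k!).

f: a_k = 0, -12, 0, 32, 0, -128/5, 0, 1024/105, 0, …
g: a_k = 4, 8, -8, 16, -40, 112, -336, 1056, -3432, …
L₀ := lclm(L_f,L_g); ord L₀ ≤ 2+1.
Integrate: L := L₀·Dx.
L = (-224 - 1024·x - 2048·x^2)·Dx + (48 + 704·x + 3072·x^2 + 4096·x^3)·Dx^2 + (-14 - 64·x - 128·x^2)·Dx^3 + (3 + 44·x + 192·x^2 + 256·x^3)·Dx^4  (order 4).
h: a_k = 0, 4, -2, -8/3, 12, -8, 72/5, -48, 13988/105, …
ICs: h(0) = 0, h′(0) = 4, h′′(0) = -4, h′′′(0) = -16.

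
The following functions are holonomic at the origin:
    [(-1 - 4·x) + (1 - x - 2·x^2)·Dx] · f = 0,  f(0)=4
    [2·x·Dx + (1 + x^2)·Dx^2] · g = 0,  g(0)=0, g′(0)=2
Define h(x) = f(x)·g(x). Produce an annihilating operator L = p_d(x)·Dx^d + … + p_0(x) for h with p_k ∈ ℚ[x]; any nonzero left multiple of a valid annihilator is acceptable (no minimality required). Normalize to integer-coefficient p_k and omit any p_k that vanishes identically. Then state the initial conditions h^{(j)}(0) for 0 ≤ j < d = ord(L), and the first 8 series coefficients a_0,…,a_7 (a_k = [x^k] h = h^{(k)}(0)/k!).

f: a_k = 4, 4, 12, 20, 44, 84, 172, 340, …
g: a_k = 0, 2, 0, -2/3, 0, 2/5, 0, -2/7, …
h₀=f·g: eliminate ⇒ L₀, order ≤ 1·2.
L = (4 + 2·x + 12·x^2) + (2 + 6·x + 4·x^2 + 12·x^3)·Dx + (-1 + x + x^2 + x^3 + 2·x^4)·Dx^2  (order 2).
h: a_k = 0, 8, 8, 64/3, 112/3, 408/5, 2344/15, 33424/105, …
ICs: h(0) = 0, h′(0) = 8.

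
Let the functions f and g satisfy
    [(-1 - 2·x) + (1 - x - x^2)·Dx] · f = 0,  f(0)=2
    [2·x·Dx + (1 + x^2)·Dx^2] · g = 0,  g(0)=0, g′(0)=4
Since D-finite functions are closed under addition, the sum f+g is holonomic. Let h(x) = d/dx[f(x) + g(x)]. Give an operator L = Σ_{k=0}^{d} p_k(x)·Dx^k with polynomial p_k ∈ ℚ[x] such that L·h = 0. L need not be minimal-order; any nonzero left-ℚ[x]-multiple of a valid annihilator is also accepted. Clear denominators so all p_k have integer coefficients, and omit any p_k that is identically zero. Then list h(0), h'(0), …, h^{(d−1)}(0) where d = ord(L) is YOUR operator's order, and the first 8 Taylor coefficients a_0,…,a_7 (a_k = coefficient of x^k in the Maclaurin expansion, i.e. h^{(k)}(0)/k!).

L = (-4 + 16·x + 64·x^2 + 72·x^3 + 66·x^4 + 6·x^6) + (10 + 24·x + 28·x^2 + 60·x^3 + 65·x^4 + 50·x^5 + 3·x^6 + 6·x^7)·Dx + (-2 - 2·x - 2·x^2 + 8·x^3 + 5·x^4 + 11·x^5 + 6·x^6 + x^7 + x^8)·Dx^2  (order 2).
h: a_k = 6, 8, 14, 40, 84, 156, 290, 544, …
ICs: h(0) = 6, h′(0) = 8.

f: a_k = 2, 2, 4, 6, 10, 16, 26, 42, …
g: a_k = 0, 4, 0, -4/3, 0, 4/5, 0, -4/7, …
L₀ := lclm(L_f,L_g); ord L₀ ≤ 1+2.
h=h₀': d/dx-closure on L₀ ⇒ L.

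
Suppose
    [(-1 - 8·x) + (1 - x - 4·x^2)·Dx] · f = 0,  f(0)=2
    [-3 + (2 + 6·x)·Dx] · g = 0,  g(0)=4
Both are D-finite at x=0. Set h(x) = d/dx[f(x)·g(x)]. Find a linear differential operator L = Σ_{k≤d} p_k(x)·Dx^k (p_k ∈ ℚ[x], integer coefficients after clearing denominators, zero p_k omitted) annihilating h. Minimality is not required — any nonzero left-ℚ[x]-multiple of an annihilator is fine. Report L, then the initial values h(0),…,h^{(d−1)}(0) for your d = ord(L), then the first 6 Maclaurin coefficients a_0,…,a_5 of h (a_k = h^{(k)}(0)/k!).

f: a_k = 2, 2, 10, 18, 58, 130, …
g: a_k = 4, 6, -9/2, 27/4, -405/32, 1701/64, …
L₀ := L_f ⊗_s L_g (sym. prod.), ord ≤ 1.
h=h₀': d/dx-closure on L₀ ⇒ L.
L = (43 + 474·x + 1491·x^2 + 2280·x^3 + 2160·x^4) + (-10 - 58·x - 78·x^2 + 242·x^3 + 960·x^4 + 864·x^5)·Dx  (order 1).
h: a_k = 20, 86, 819/2, 4531/4, 141175/32, 727869/64, …
ICs: h(0) = 20.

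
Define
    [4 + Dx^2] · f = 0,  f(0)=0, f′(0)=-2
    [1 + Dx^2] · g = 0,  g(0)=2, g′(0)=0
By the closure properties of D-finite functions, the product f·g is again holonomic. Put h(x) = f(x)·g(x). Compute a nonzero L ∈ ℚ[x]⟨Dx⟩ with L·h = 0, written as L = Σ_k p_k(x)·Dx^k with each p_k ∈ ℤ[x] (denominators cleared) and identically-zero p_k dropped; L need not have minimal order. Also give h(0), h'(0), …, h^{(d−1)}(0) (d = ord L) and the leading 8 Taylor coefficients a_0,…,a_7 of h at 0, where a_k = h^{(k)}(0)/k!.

L = 9 + 10·Dx^2 + Dx^4  (order 4).
h: a_k = 0, -4, 0, 14/3, 0, -61/30, 0, 547/1260, …
ICs: h(0) = 0, h′(0) = -4, h′′(0) = 0, h′′′(0) = 28.

f: a_k = 0, -2, 0, 4/3, 0, -4/15, 0, 8/315, …
g: a_k = 2, 0, -1, 0, 1/12, 0, -1/360, 0, …
h₀=f·g: eliminate ⇒ L₀, order ≤ 2·2.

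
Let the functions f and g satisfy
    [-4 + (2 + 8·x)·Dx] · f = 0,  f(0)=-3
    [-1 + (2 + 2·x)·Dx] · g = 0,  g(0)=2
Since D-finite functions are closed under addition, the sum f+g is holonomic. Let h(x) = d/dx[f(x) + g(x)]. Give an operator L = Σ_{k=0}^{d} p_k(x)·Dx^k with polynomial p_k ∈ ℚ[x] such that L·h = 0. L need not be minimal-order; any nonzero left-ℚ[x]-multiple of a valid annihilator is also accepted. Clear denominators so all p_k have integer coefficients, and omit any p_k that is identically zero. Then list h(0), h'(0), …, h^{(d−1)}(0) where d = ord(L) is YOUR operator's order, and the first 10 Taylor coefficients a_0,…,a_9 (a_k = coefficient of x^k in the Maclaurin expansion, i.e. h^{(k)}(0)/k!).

L = -6 + (-15 - 24·x)·Dx + (-2 - 10·x - 8·x^2)·Dx^2  (order 2).
h: a_k = -5, 23/2, -285/8, 1915/16, -53725/128, 387009/256, -5676825/1024, 42171987/2048, -2530338525/32768, 19118149765/65536, …
ICs: h(0) = -5, h′(0) = 23/2.

f: a_k = -3, -6, 6, -12, 30, -84, 252, -792, 2574, -8580, …
g: a_k = 2, 1, -1/4, 1/8, -5/64, 7/128, -21/512, 33/1024, -429/16384, 715/32768, …
Weyl lclm of L_f,L_g ⇒ L₀ (ord ≤ 2).
h=h₀': d/dx-closure on L₀ ⇒ L.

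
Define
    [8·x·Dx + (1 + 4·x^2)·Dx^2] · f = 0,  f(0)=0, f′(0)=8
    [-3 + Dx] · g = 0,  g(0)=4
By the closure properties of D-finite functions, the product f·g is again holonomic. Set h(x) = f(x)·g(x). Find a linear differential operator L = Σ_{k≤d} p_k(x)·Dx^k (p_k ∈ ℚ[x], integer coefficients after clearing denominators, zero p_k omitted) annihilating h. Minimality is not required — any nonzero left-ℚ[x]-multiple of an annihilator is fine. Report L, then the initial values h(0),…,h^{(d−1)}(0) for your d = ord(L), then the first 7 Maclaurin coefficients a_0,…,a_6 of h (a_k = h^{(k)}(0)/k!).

L = (9 - 24·x + 36·x^2) + (-6 + 8·x - 24·x^2)·Dx + (1 + 4·x^2)·Dx^2  (order 2).
h: a_k = 0, 32, 96, 304/3, 16, 92/5, 180, …
ICs: h(0) = 0, h′(0) = 32.

f: a_k = 0, 8, 0, -32/3, 0, 128/5, 0, …
g: a_k = 4, 12, 18, 18, 27/2, 81/10, 81/20, …
f·g: L₀ = L_f ⊗_s L_g, ord ≤ 2·1.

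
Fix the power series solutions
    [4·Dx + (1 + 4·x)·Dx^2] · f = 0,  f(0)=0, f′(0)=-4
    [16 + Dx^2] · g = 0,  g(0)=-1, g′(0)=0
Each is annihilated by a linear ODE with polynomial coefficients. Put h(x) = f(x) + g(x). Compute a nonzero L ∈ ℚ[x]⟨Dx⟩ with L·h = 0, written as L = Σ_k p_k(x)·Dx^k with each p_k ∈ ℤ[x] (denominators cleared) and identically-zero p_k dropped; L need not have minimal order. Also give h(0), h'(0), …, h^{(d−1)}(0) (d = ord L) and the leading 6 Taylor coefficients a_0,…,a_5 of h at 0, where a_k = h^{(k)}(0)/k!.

f: a_k = 0, -4, 8, -64/3, 64, -1024/5, …
g: a_k = -1, 0, 8, 0, -32/3, 0, …
Sum ⇒ L₀ = lclm(L_f,L_g) in ℚ(x)⟨Dx⟩.
L = (448 + 512·x + 1024·x^2)·Dx + (48 + 320·x + 768·x^2 + 1024·x^3)·Dx^2 + (28 + 32·x + 64·x^2)·Dx^3 + (3 + 20·x + 48·x^2 + 64·x^3)·Dx^4  (order 4).
h: a_k = -1, -4, 16, -64/3, 160/3, -1024/5, …
ICs: h(0) = -1, h′(0) = -4, h′′(0) = 32, h′′′(0) = -128.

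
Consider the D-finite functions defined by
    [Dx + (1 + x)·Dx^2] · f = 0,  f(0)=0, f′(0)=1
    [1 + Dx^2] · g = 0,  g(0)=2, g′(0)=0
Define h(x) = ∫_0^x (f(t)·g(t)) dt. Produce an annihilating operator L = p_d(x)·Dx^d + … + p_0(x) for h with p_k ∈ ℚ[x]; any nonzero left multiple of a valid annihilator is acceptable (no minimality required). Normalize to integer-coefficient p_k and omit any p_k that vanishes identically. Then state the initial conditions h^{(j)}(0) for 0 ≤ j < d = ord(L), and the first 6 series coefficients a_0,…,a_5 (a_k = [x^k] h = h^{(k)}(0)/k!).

f: a_k = 0, 1, -1/2, 1/3, -1/4, 1/5, …
g: a_k = 2, 0, -1, 0, 1/12, 0, …
h₀=f·g: eliminate ⇒ L₀, order ≤ 2·2.
Integrate: L := L₀·Dx.
L = (-3 + 6·x + 19·x^2 + 16·x^3 + 4·x^4)·Dx + (4 + 20·x + 24·x^2 + 8·x^3)·Dx^2 + (20·x + 42·x^2 + 32·x^3 + 8·x^4)·Dx^3 + (4 + 20·x + 24·x^2 + 8·x^3)·Dx^4 + (3 + 14·x + 23·x^2 + 16·x^3 + 4·x^4)·Dx^5  (order 5).
h: a_k = 0, 0, 1, -1/3, -1/12, 0, …
ICs: h(0) = 0, h′(0) = 0, h′′(0) = 2, h′′′(0) = -2, h′′′′(0) = -2.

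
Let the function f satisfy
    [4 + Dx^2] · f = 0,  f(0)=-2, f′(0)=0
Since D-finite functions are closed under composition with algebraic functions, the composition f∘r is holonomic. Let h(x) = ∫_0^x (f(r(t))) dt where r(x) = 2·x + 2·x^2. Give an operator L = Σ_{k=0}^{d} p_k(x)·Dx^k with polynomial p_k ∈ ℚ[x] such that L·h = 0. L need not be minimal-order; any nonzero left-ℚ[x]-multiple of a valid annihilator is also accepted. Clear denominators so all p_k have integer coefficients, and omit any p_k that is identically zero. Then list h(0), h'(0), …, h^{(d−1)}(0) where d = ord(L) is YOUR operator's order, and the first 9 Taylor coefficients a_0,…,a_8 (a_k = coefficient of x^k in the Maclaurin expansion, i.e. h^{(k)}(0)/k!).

f: a_k = -2, 0, 4, 0, -4/3, 0, 8/45, 0, -4/315, …
Change of var in L_f (x↦r) gives L₀.
h=∫₀ˣh₀: take L = L₀·Dx.
L = (16 + 96·x + 192·x^2 + 128·x^3)·Dx - 2·Dx^2 + (1 + 2·x)·Dx^3  (order 3).
h: a_k = 0, -2, 0, 16/3, 8, -16/15, -128/9, -5248/315, -32/15, …
ICs: h(0) = 0, h′(0) = -2, h′′(0) = 0.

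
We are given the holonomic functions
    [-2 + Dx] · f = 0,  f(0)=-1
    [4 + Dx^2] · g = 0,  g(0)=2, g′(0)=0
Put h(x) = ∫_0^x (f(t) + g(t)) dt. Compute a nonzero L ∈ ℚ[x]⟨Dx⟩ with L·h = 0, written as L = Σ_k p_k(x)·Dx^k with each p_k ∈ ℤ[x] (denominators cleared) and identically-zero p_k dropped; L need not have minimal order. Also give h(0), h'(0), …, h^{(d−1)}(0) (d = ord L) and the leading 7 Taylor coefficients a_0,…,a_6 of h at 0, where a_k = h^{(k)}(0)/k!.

L = -8·Dx + 4·Dx^2 - 2·Dx^3 + Dx^4  (order 4).
h: a_k = 0, 1, -1, -2, -1/3, 2/15, -2/45, …
ICs: h(0) = 0, h′(0) = 1, h′′(0) = -2, h′′′(0) = -12.

f: a_k = -1, -2, -2, -4/3, -2/3, -4/15, -4/45, …
g: a_k = 2, 0, -4, 0, 4/3, 0, -8/45, …
Sum ⇒ L₀ = lclm(L_f,L_g) in ℚ(x)⟨Dx⟩.
h=∫₀ˣh₀: take L = L₀·Dx.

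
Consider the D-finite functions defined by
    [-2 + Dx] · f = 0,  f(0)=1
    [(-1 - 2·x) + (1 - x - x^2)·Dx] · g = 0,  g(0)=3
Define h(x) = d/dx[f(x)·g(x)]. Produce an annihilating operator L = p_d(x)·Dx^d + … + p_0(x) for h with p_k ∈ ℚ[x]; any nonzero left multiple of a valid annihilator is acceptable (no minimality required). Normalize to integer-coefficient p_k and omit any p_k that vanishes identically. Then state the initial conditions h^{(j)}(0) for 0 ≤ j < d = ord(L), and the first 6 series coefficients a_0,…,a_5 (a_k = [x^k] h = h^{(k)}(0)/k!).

f: a_k = 1, 2, 2, 4/3, 2/3, 4/15, …
g: a_k = 3, 3, 6, 9, 15, 24, …
h₀=f·g: eliminate ⇒ L₀, order ≤ 1·1.
h=h₀': d/dx-closure on L₀ ⇒ L.
L = (12 + 2·x - 10·x^2 + 4·x^4) + (-3 + 3·x + 5·x^2 - 2·x^3 - 2·x^4)·Dx  (order 1).
h: a_k = 9, 36, 93, 204, 414, 4022/5, …
ICs: h(0) = 9.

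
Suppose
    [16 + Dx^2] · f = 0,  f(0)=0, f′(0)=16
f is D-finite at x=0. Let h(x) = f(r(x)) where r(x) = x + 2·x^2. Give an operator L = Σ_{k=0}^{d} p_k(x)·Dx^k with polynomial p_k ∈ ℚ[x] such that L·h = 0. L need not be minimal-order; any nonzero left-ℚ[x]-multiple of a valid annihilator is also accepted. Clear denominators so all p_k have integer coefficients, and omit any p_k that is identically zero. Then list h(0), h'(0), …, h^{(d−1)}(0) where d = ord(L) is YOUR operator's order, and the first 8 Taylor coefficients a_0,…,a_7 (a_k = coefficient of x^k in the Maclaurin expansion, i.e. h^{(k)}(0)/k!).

f: a_k = 0, 16, 0, -128/3, 0, 512/15, 0, -4096/315, …
h₀=f(r): pull back L_f along r ⇒ L₀.
L = (16 + 192·x + 768·x^2 + 1024·x^3) - 4·Dx + (1 + 4·x)·Dx^2  (order 2).
h: a_k = 0, 16, 32, -128/3, -256, -7168/15, 0, 425984/315, …
ICs: h(0) = 0, h′(0) = 16.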